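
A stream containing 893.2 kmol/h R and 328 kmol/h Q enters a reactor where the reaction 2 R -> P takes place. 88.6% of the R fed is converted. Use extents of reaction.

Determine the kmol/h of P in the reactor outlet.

R reacted = 0.886 × 893.2 = 791.4 kmol/h; ν_R = −2, so ξ = 791.4/2 = 395.7 kmol/h.
Outlet amounts (n = n₀ + ν ξ):
  R: 893.2 − 2(395.7) = 101.8
  P: 0 + 1(395.7) = 395.7
  Q: 328 (inert)

396 kmol/h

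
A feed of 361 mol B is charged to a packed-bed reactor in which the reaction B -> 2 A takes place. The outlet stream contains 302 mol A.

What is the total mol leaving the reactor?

For A: n = n₀ + 2ξ → 302 = 0 + 2ξ, giving ξ = 151 mol.
Outlet amounts (n = n₀ + ν ξ):
  B: 361 − 1(151) = 210
  A: 0 + 2(151) = 302
Total out = 210 + 302 = 512 mol.

512 mol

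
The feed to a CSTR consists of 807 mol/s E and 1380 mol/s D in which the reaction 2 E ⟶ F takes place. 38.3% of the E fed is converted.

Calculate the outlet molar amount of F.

E reacted = 0.383 × 807 = 309.1 mol/s; ν_E = −2, so ξ = 309.1/2 = 154.5 mol/s.
Outlet amounts (n = n₀ + ν ξ):
  E: 807 − 2(154.5) = 497.9
  F: 0 + 1(154.5) = 154.5
  D: 1380 (inert)

155 mol/s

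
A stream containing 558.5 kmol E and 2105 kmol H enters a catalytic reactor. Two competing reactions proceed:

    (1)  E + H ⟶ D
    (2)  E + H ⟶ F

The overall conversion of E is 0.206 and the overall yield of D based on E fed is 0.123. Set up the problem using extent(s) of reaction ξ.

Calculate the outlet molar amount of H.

1990 kmol

Yield of D: 1ξ₁ / 558.5 = 0.123 → ξ₁ = 68.7 kmol.
Conversion of E: 1ξ₁ + 1ξ₂ = 0.206 × 558.5 = 115.1 → ξ₂ = 46.36 kmol.
Outlet amounts (n = n₀ + Σ ν·ξ):
  E: 558.5 − 1(68.7) − 1(46.36) = 443.4
  H: 2105 − 1(68.7) − 1(46.36) = 1990
  D: 0 + 1(68.7) = 68.7
  F: 0 + 1(46.36) = 46.36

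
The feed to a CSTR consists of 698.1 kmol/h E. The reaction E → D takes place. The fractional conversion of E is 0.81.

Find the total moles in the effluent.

E reacted = 0.81 × 698.1 = 565.5 kmol/h; ν_E = −1, so ξ = 565.5/1 = 565.5 kmol/h.
Outlet amounts (n = n₀ + ν ξ):
  E: 698.1 − 1(565.5) = 132.6
  D: 0 + 1(565.5) = 565.5
Total out = 132.6 + 565.5 = 698.1 kmol/h.

698 kmol/h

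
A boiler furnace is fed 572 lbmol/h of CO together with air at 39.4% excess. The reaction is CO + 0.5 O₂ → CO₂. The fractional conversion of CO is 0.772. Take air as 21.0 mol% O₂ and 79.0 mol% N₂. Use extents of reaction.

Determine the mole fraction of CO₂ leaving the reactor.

Stoichiometric O₂ = 0.5 × 572 = 286 lbmol/h; O₂ fed = 286 × 1.394 = 398.7 lbmol/h.
N₂ fed = 398.7 × 79/21 = 1500 lbmol/h.
Fuel reacted = 0.772 × 572 → ξ = 441.6 lbmol/h.
Outlet (n = n₀ + ν ξ):
  CO: 572 − 1(441.6) = 130.4
  O₂: 398.7 − 0.5(441.6) = 177.9
  N₂: 1500 (inert)
  CO₂: 0 + 1(441.6) = 441.6
Total out = 2250 lbmol/h; y_CO₂ = 441.6 / 2250 = 0.1963.

0.196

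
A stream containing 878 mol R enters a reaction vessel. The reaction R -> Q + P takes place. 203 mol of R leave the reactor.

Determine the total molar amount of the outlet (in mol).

1550 mol

For R: n = n₀ − 1ξ → 203 = 878 − 1ξ, giving ξ = 675 mol.
Outlet amounts (n = n₀ + ν ξ):
  R: 878 − 1(675) = 203
  Q: 0 + 1(675) = 675
  P: 0 + 1(675) = 675
Total out = 203 + 675 + 675 = 1553 mol.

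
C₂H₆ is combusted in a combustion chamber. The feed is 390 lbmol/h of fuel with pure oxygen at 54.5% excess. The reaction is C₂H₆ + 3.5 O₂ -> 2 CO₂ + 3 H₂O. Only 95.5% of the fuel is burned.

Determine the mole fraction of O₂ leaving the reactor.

Stoichiometric O₂ = 3.5 × 390 = 1365 lbmol/h; O₂ fed = 1365 × 1.545 = 2109 lbmol/h.
Fuel reacted = 0.955 × 390 → ξ = 372.4 lbmol/h.
Outlet (n = n₀ + ν ξ):
  C₂H₆: 390 − 1(372.4) = 17.55
  O₂: 2109 − 3.5(372.4) = 805.3
  CO₂: 0 + 2(372.4) = 744.9
  H₂O: 0 + 3(372.4) = 1117
Total out = 2685 lbmol/h; y_O₂ = 805.3 / 2685 = 0.2999.

0.3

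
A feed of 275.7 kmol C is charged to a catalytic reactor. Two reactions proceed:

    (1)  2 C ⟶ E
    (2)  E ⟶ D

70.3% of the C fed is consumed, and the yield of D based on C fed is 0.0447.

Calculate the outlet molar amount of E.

Conversion of C: C consumed = 2ξ₁ = 0.703 × 275.7 → ξ₁ = 96.91 kmol.
Yield of D: 1ξ₂ / 275.7 = 0.0447 → ξ₂ = 12.32 kmol.
Outlet amounts (n = n₀ + Σ ν·ξ):
  C: 275.7 − 2(96.91) = 81.88
  E: 0 + 1(96.91) − 1(12.32) = 84.58
  D: 0 + 1(12.32) = 12.32

84.6 kmol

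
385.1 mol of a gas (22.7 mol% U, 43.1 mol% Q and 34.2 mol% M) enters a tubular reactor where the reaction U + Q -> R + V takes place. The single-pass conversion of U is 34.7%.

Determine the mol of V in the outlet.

30.3 mol

U reacted = 0.347 × 87.42 = 30.33 mol; ν_U = −1, so ξ = 30.33/1 = 30.33 mol.
Outlet amounts (n = n₀ + ν ξ):
  U: 87.42 − 1(30.33) = 57.08
  Q: 166 − 1(30.33) = 135.6
  R: 0 + 1(30.33) = 30.33
  V: 0 + 1(30.33) = 30.33
  M: 131.7 (inert)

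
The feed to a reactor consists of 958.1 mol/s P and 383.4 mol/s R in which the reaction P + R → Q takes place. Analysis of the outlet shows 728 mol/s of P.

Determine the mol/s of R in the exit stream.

For P: n = n₀ − 1ξ → 728 = 958.1 − 1ξ, giving ξ = 230.1 mol/s.
Outlet amounts (n = n₀ + ν ξ):
  P: 958.1 − 1(230.1) = 728
  R: 383.4 − 1(230.1) = 153.3
  Q: 0 + 1(230.1) = 230.1

153 mol/s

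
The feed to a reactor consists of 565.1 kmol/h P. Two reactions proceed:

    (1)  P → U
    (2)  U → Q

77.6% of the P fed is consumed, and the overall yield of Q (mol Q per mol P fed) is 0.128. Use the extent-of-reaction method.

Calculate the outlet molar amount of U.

366 kmol/h

Conversion of P: P consumed = 1ξ₁ = 0.776 × 565.1 → ξ₁ = 438.5 kmol/h.
Yield of Q: 1ξ₂ / 565.1 = 0.128 → ξ₂ = 72.33 kmol/h.
Outlet amounts (n = n₀ + Σ ν·ξ):
  P: 565.1 − 1(438.5) = 126.6
  U: 0 + 1(438.5) − 1(72.33) = 366.2
  Q: 0 + 1(72.33) = 72.33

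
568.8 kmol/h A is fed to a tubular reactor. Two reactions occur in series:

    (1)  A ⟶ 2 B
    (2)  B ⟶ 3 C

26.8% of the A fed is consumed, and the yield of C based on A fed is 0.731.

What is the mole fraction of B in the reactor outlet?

0.167

Conversion of A: A consumed = 1ξ₁ = 0.268 × 568.8 → ξ₁ = 152.4 kmol/h.
Yield of C: 3ξ₂ / 568.8 = 0.731 → ξ₂ = 138.6 kmol/h.
Outlet amounts (n = n₀ + Σ ν·ξ):
  A: 568.8 − 1(152.4) = 416.4
  B: 0 + 2(152.4) − 1(138.6) = 166.3
  C: 0 + 3(138.6) = 415.8
Total out = 998.4 kmol/h; y_B = 166.3 / 998.4 = 0.1665.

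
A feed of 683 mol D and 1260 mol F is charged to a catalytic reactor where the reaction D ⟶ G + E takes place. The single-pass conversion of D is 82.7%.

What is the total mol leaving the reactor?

2510 mol

D reacted = 0.827 × 683 = 564.8 mol; ν_D = −1, so ξ = 564.8/1 = 564.8 mol.
Outlet amounts (n = n₀ + ν ξ):
  D: 683 − 1(564.8) = 118.2
  G: 0 + 1(564.8) = 564.8
  E: 0 + 1(564.8) = 564.8
  F: 1260 (inert)
Total out = 118.2 + 564.8 + 564.8 + 1260 = 2508 mol.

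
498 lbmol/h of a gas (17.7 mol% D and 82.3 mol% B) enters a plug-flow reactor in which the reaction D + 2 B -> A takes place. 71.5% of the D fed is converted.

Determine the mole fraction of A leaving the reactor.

D reacted = 0.715 × 88.15 = 63.02 lbmol/h; ν_D = −1, so ξ = 63.02/1 = 63.02 lbmol/h.
Outlet amounts (n = n₀ + ν ξ):
  D: 88.15 − 1(63.02) = 25.12
  B: 409.9 − 2(63.02) = 283.8
  A: 0 + 1(63.02) = 63.02
Total out = 372 lbmol/h; y_A = 63.02 / 372 = 0.1694.

0.169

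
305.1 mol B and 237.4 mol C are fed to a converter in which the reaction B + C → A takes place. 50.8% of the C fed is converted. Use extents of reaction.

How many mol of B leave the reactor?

C reacted = 0.508 × 237.4 = 120.6 mol; ν_C = −1, so ξ = 120.6/1 = 120.6 mol.
Outlet amounts (n = n₀ + ν ξ):
  B: 305.1 − 1(120.6) = 184.5
  C: 237.4 − 1(120.6) = 116.8
  A: 0 + 1(120.6) = 120.6

185 mol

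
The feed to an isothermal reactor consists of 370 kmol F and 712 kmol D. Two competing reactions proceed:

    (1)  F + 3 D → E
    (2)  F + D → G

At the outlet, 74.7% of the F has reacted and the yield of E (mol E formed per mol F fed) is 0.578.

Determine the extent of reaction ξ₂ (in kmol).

ξ₂ = 62.5 kmol

Yield of E: 1ξ₁ / 370 = 0.578 → ξ₁ = 213.9 kmol.
Conversion of F: 1ξ₁ + 1ξ₂ = 0.747 × 370 = 276.4 → ξ₂ = 62.53 kmol.
Outlet amounts (n = n₀ + Σ ν·ξ):
  F: 370 − 1(213.9) − 1(62.53) = 93.61
  D: 712 − 3(213.9) − 1(62.53) = 7.89
  E: 0 + 1(213.9) = 213.9
  G: 0 + 1(62.53) = 62.53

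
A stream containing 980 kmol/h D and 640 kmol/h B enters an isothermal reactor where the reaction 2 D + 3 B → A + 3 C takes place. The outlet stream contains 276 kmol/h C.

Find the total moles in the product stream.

1530 kmol/h

For C: n = n₀ + 3ξ → 276 = 0 + 3ξ, giving ξ = 92 kmol/h.
Outlet amounts (n = n₀ + ν ξ):
  D: 980 − 2(92) = 796
  B: 640 − 3(92) = 364
  A: 0 + 1(92) = 92
  C: 0 + 3(92) = 276
Total out = 796 + 364 + 92 + 276 = 1528 kmol/h.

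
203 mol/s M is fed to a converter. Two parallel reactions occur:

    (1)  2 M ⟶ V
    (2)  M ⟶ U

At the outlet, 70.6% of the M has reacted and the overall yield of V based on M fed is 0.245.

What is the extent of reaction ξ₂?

Yield of V: 1ξ₁ / 203 = 0.245 → ξ₁ = 49.73 mol/s.
Conversion of M: 2ξ₁ + 1ξ₂ = 0.706 × 203 = 143.3 → ξ₂ = 43.85 mol/s.
Outlet amounts (n = n₀ + Σ ν·ξ):
  M: 203 − 2(49.73) − 1(43.85) = 59.68
  V: 0 + 1(49.73) = 49.73
  U: 0 + 1(43.85) = 43.85

ξ₂ = 43.8 mol/s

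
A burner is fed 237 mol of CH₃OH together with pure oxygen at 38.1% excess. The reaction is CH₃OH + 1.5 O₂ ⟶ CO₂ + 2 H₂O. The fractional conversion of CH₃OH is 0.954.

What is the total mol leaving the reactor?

841 mol

Stoichiometric O₂ = 1.5 × 237 = 355.5 mol; O₂ fed = 355.5 × 1.381 = 490.9 mol.
Fuel reacted = 0.954 × 237 → ξ = 226.1 mol.
Outlet (n = n₀ + ν ξ):
  CH₃OH: 237 − 1(226.1) = 10.9
  O₂: 490.9 − 1.5(226.1) = 151.8
  CO₂: 0 + 1(226.1) = 226.1
  H₂O: 0 + 2(226.1) = 452.2
Total out = 10.9 + 151.8 + 226.1 + 452.2 = 841 mol.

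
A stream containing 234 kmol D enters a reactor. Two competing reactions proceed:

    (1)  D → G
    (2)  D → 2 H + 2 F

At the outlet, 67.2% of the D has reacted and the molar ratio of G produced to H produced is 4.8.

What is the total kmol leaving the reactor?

Conversion of D: D consumed = 0.672 × 234 = 157.2 kmol = 1ξ₁ + 1ξ₂.
Selectivity: 1ξ₁ / (2ξ₂) = 4.8 → ξ₁ = 9.6 ξ₂.
Substitute: (1·9.6 + 1) ξ₂ = 157.2 → ξ₂ = 14.83 kmol, ξ₁ = 142.4 kmol.
Outlet amounts (n = n₀ + Σ ν·ξ):
  D: 234 − 1(142.4) − 1(14.83) = 76.75
  G: 0 + 1(142.4) = 142.4
  H: 0 + 2(14.83) = 29.67
  F: 0 + 2(14.83) = 29.67
Total out = 76.75 + 142.4 + 29.67 + 29.67 = 278.5 kmol.

279 kmol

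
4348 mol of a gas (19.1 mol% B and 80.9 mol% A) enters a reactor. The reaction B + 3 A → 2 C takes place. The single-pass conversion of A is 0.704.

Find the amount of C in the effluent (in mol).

A reacted = 0.704 × 3518 = 2476 mol; ν_A = −3, so ξ = 2476/3 = 825.4 mol.
Outlet amounts (n = n₀ + ν ξ):
  B: 830.5 − 1(825.4) = 5.02
  A: 3518 − 3(825.4) = 1041
  C: 0 + 2(825.4) = 1651

1650 mol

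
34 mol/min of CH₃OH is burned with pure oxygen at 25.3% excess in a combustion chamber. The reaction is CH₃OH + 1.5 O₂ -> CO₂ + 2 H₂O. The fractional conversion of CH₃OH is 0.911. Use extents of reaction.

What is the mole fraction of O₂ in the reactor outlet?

Stoichiometric O₂ = 1.5 × 34 = 51 mol/min; O₂ fed = 51 × 1.253 = 63.9 mol/min.
Fuel reacted = 0.911 × 34 → ξ = 30.97 mol/min.
Outlet (n = n₀ + ν ξ):
  CH₃OH: 34 − 1(30.97) = 3.026
  O₂: 63.9 − 1.5(30.97) = 17.44
  CO₂: 0 + 1(30.97) = 30.97
  H₂O: 0 + 2(30.97) = 61.95
Total out = 113.4 mol/min; y_O₂ = 17.44 / 113.4 = 0.1538.

0.154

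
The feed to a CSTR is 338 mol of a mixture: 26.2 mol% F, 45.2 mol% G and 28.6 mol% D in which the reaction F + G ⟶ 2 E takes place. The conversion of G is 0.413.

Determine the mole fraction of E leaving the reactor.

0.373

G reacted = 0.413 × 152.8 = 63.1 mol; ν_G = −1, so ξ = 63.1/1 = 63.1 mol.
Outlet amounts (n = n₀ + ν ξ):
  F: 88.56 − 1(63.1) = 25.46
  G: 152.8 − 1(63.1) = 89.68
  E: 0 + 2(63.1) = 126.2
  D: 96.67 (inert)
Total out = 338 mol; y_E = 126.2 / 338 = 0.3734.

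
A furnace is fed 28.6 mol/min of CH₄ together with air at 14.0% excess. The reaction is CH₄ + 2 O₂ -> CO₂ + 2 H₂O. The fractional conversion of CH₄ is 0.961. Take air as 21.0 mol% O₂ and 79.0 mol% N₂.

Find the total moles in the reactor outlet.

Stoichiometric O₂ = 2 × 28.6 = 57.2 mol/min; O₂ fed = 57.2 × 1.140 = 65.21 mol/min.
N₂ fed = 65.21 × 79/21 = 245.3 mol/min.
Fuel reacted = 0.961 × 28.6 → ξ = 27.48 mol/min.
Outlet (n = n₀ + ν ξ):
  CH₄: 28.6 − 1(27.48) = 1.115
  O₂: 65.21 − 2(27.48) = 10.24
  N₂: 245.3 (inert)
  CO₂: 0 + 1(27.48) = 27.48
  H₂O: 0 + 2(27.48) = 54.97
Total out = 1.115 + 10.24 + 245.3 + 27.48 + 54.97 = 339.1 mol/min.

339 mol/min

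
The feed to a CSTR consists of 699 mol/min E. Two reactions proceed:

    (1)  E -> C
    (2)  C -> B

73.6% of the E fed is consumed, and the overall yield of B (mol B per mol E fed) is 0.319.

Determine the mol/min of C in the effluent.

291 mol/min

Conversion of E: E consumed = 1ξ₁ = 0.736 × 699 → ξ₁ = 514.5 mol/min.
Yield of B: 1ξ₂ / 699 = 0.319 → ξ₂ = 223 mol/min.
Outlet amounts (n = n₀ + Σ ν·ξ):
  E: 699 − 1(514.5) = 184.5
  C: 0 + 1(514.5) − 1(223) = 291.5
  B: 0 + 1(223) = 223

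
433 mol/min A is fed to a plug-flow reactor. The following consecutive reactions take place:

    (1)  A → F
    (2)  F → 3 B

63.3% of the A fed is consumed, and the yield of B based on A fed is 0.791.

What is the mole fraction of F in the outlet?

Conversion of A: A consumed = 1ξ₁ = 0.633 × 433 → ξ₁ = 274.1 mol/min.
Yield of B: 3ξ₂ / 433 = 0.791 → ξ₂ = 114.2 mol/min.
Outlet amounts (n = n₀ + Σ ν·ξ):
  A: 433 − 1(274.1) = 158.9
  F: 0 + 1(274.1) − 1(114.2) = 159.9
  B: 0 + 3(114.2) = 342.5
Total out = 661.3 mol/min; y_F = 159.9 / 661.3 = 0.2418.

0.242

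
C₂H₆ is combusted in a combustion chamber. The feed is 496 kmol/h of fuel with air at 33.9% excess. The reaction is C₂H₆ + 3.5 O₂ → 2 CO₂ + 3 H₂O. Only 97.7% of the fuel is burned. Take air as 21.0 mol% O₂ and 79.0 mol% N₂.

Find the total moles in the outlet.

11800 kmol/h

Stoichiometric O₂ = 3.5 × 496 = 1736 kmol/h; O₂ fed = 1736 × 1.339 = 2325 kmol/h.
N₂ fed = 2325 × 79/21 = 8745 kmol/h.
Fuel reacted = 0.977 × 496 → ξ = 484.6 kmol/h.
Outlet (n = n₀ + ν ξ):
  C₂H₆: 496 − 1(484.6) = 11.41
  O₂: 2325 − 3.5(484.6) = 628.4
  N₂: 8745 (inert)
  CO₂: 0 + 2(484.6) = 969.2
  H₂O: 0 + 3(484.6) = 1454
Total out = 11.41 + 628.4 + 8745 + 969.2 + 1454 = 11810 kmol/h.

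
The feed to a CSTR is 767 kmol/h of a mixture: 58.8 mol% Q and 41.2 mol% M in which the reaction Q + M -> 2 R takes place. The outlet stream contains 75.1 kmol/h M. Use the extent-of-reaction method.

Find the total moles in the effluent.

767 kmol/h

For M: n = n₀ − 1ξ → 75.1 = 316 − 1ξ, giving ξ = 240.9 kmol/h.
Outlet amounts (n = n₀ + ν ξ):
  Q: 451 − 1(240.9) = 210.1
  M: 316 − 1(240.9) = 75.1
  R: 0 + 2(240.9) = 481.8
Total out = 210.1 + 75.1 + 481.8 = 767 kmol/h.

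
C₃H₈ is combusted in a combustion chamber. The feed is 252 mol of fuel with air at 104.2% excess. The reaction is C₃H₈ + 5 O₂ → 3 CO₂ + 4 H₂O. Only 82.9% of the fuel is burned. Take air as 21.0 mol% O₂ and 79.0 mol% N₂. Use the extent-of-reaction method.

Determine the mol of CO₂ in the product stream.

627 mol

Stoichiometric O₂ = 5 × 252 = 1260 mol; O₂ fed = 1260 × 2.042 = 2573 mol.
N₂ fed = 2573 × 79/21 = 9679 mol.
Fuel reacted = 0.829 × 252 → ξ = 208.9 mol.
Outlet (n = n₀ + ν ξ):
  C₃H₈: 252 − 1(208.9) = 43.09
  O₂: 2573 − 5(208.9) = 1528
  N₂: 9679 (inert)
  CO₂: 0 + 3(208.9) = 626.7
  H₂O: 0 + 4(208.9) = 835.6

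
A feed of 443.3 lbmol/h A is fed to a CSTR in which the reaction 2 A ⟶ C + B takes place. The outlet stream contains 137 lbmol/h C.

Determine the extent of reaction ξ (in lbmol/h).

For C: n = n₀ + 1ξ → 137 = 0 + 1ξ, giving ξ = 137 lbmol/h.
Outlet amounts (n = n₀ + ν ξ):
  A: 443.3 − 2(137) = 169.3
  C: 0 + 1(137) = 137
  B: 0 + 1(137) = 137

ξ = 137 lbmol/h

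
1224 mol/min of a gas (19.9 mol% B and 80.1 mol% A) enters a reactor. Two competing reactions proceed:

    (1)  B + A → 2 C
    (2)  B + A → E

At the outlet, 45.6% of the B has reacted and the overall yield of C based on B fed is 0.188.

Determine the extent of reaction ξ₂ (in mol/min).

ξ₂ = 88.2 mol/min

Yield of C: 2ξ₁ / 243.6 = 0.188 → ξ₁ = 22.9 mol/min.
Conversion of B: 1ξ₁ + 1ξ₂ = 0.456 × 243.6 = 111.1 → ξ₂ = 88.17 mol/min.
Outlet amounts (n = n₀ + Σ ν·ξ):
  B: 243.6 − 1(22.9) − 1(88.17) = 132.5
  A: 980.4 − 1(22.9) − 1(88.17) = 869.4
  C: 0 + 2(22.9) = 45.79
  E: 0 + 1(88.17) = 88.17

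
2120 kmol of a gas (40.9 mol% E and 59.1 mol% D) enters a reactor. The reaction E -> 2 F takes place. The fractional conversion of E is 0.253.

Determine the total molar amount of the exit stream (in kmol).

E reacted = 0.253 × 867.1 = 219.4 kmol; ν_E = −1, so ξ = 219.4/1 = 219.4 kmol.
Outlet amounts (n = n₀ + ν ξ):
  E: 867.1 − 1(219.4) = 647.7
  F: 0 + 2(219.4) = 438.7
  D: 1253 (inert)
Total out = 647.7 + 438.7 + 1253 = 2339 kmol.

2340 kmol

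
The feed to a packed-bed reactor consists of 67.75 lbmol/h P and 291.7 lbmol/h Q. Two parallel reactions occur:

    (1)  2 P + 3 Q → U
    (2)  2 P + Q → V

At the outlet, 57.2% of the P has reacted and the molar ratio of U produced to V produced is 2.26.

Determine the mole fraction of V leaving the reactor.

Conversion of P: P consumed = 0.572 × 67.75 = 38.75 lbmol/h = 2ξ₁ + 2ξ₂.
Selectivity: 1ξ₁ / (1ξ₂) = 2.26 → ξ₁ = 2.26 ξ₂.
Substitute: (2·2.26 + 2) ξ₂ = 38.75 → ξ₂ = 5.944 lbmol/h, ξ₁ = 13.43 lbmol/h.
Outlet amounts (n = n₀ + Σ ν·ξ):
  P: 67.75 − 2(13.43) − 2(5.944) = 29
  Q: 291.7 − 3(13.43) − 1(5.944) = 245.5
  U: 0 + 1(13.43) = 13.43
  V: 0 + 1(5.944) = 5.944
Total out = 293.8 lbmol/h; y_V = 5.944 / 293.8 = 0.02023.

0.0202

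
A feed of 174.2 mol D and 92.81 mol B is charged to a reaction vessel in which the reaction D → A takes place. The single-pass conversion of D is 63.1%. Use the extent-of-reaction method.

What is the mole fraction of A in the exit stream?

0.412

D reacted = 0.631 × 174.2 = 109.9 mol; ν_D = −1, so ξ = 109.9/1 = 109.9 mol.
Outlet amounts (n = n₀ + ν ξ):
  D: 174.2 − 1(109.9) = 64.28
  A: 0 + 1(109.9) = 109.9
  B: 92.81 (inert)
Total out = 267 mol; y_A = 109.9 / 267 = 0.4117.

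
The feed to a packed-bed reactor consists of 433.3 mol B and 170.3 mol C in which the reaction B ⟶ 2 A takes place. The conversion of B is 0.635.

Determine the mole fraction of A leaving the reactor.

B reacted = 0.635 × 433.3 = 275.1 mol; ν_B = −1, so ξ = 275.1/1 = 275.1 mol.
Outlet amounts (n = n₀ + ν ξ):
  B: 433.3 − 1(275.1) = 158.2
  A: 0 + 2(275.1) = 550.3
  C: 170.3 (inert)
Total out = 878.7 mol; y_A = 550.3 / 878.7 = 0.6262.

0.626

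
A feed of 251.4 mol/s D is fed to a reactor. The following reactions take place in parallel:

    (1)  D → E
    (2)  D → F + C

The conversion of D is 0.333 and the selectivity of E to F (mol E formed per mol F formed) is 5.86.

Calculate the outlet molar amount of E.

71.5 mol/s

Conversion of D: D consumed = 0.333 × 251.4 = 83.72 mol/s = 1ξ₁ + 1ξ₂.
Selectivity: 1ξ₁ / (1ξ₂) = 5.86 → ξ₁ = 5.86 ξ₂.
Substitute: (1·5.86 + 1) ξ₂ = 83.72 → ξ₂ = 12.2 mol/s, ξ₁ = 71.51 mol/s.
Outlet amounts (n = n₀ + Σ ν·ξ):
  D: 251.4 − 1(71.51) − 1(12.2) = 167.7
  E: 0 + 1(71.51) = 71.51
  F: 0 + 1(12.2) = 12.2
  C: 0 + 1(12.2) = 12.2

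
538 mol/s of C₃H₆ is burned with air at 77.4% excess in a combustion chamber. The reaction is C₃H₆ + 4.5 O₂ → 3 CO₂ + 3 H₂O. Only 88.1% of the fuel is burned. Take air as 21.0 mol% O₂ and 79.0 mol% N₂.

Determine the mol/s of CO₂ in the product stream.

1420 mol/s

Stoichiometric O₂ = 4.5 × 538 = 2421 mol/s; O₂ fed = 2421 × 1.774 = 4295 mol/s.
N₂ fed = 4295 × 79/21 = 16160 mol/s.
Fuel reacted = 0.881 × 538 → ξ = 474 mol/s.
Outlet (n = n₀ + ν ξ):
  C₃H₆: 538 − 1(474) = 64.02
  O₂: 4295 − 4.5(474) = 2162
  N₂: 16160 (inert)
  CO₂: 0 + 3(474) = 1422
  H₂O: 0 + 3(474) = 1422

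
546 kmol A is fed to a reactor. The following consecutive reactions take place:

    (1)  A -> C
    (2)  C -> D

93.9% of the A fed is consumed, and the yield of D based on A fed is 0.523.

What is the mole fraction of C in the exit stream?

0.416

Conversion of A: A consumed = 1ξ₁ = 0.939 × 546 → ξ₁ = 512.7 kmol.
Yield of D: 1ξ₂ / 546 = 0.523 → ξ₂ = 285.6 kmol.
Outlet amounts (n = n₀ + Σ ν·ξ):
  A: 546 − 1(512.7) = 33.31
  C: 0 + 1(512.7) − 1(285.6) = 227.1
  D: 0 + 1(285.6) = 285.6
Total out = 546 kmol; y_C = 227.1 / 546 = 0.416.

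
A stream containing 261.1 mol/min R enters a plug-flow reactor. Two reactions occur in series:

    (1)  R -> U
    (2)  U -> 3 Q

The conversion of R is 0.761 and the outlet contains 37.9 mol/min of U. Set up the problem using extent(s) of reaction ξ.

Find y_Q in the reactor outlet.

0.828

Conversion of R: R consumed = 1ξ₁ = 0.761 × 261.1 → ξ₁ = 198.7 mol/min.
U balance: n_U = 0 + 1ξ₁ − 1ξ₂ = 37.9 → ξ₂ = (1·198.7 − 37.9)/1 = 160.8 mol/min.
Outlet amounts (n = n₀ + Σ ν·ξ):
  R: 261.1 − 1(198.7) = 62.4
  U: 0 + 1(198.7) − 1(160.8) = 37.9
  Q: 0 + 3(160.8) = 482.4
Total out = 582.7 mol/min; y_Q = 482.4 / 582.7 = 0.8279.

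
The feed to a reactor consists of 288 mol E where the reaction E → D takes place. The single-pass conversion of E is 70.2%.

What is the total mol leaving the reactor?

E reacted = 0.702 × 288 = 202.2 mol; ν_E = −1, so ξ = 202.2/1 = 202.2 mol.
Outlet amounts (n = n₀ + ν ξ):
  E: 288 − 1(202.2) = 85.82
  D: 0 + 1(202.2) = 202.2
Total out = 85.82 + 202.2 = 288 mol.

288 mol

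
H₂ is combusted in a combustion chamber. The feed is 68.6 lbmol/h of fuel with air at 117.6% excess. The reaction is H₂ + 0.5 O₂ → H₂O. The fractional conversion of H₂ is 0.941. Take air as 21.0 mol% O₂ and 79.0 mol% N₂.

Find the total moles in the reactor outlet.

392 lbmol/h

Stoichiometric O₂ = 0.5 × 68.6 = 34.3 lbmol/h; O₂ fed = 34.3 × 2.176 = 74.64 lbmol/h.
N₂ fed = 74.64 × 79/21 = 280.8 lbmol/h.
Fuel reacted = 0.941 × 68.6 → ξ = 64.55 lbmol/h.
Outlet (n = n₀ + ν ξ):
  H₂: 68.6 − 1(64.55) = 4.047
  O₂: 74.64 − 0.5(64.55) = 42.36
  N₂: 280.8 (inert)
  H₂O: 0 + 1(64.55) = 64.55
Total out = 4.047 + 42.36 + 280.8 + 64.55 = 391.7 lbmol/h.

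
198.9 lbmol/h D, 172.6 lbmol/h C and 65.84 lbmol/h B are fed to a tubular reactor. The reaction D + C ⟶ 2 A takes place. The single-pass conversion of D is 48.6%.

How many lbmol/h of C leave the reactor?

75.9 lbmol/h

D reacted = 0.486 × 198.9 = 96.67 lbmol/h; ν_D = −1, so ξ = 96.67/1 = 96.67 lbmol/h.
Outlet amounts (n = n₀ + ν ξ):
  D: 198.9 − 1(96.67) = 102.2
  C: 172.6 − 1(96.67) = 75.93
  A: 0 + 2(96.67) = 193.3
  B: 65.84 (inert)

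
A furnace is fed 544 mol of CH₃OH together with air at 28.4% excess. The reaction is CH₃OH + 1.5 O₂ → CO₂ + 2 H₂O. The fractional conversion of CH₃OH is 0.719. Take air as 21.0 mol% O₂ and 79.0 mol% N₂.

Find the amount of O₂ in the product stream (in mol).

461 mol

Stoichiometric O₂ = 1.5 × 544 = 816 mol; O₂ fed = 816 × 1.284 = 1048 mol.
N₂ fed = 1048 × 79/21 = 3942 mol.
Fuel reacted = 0.719 × 544 → ξ = 391.1 mol.
Outlet (n = n₀ + ν ξ):
  CH₃OH: 544 − 1(391.1) = 152.9
  O₂: 1048 − 1.5(391.1) = 461
  N₂: 3942 (inert)
  CO₂: 0 + 1(391.1) = 391.1
  H₂O: 0 + 2(391.1) = 782.3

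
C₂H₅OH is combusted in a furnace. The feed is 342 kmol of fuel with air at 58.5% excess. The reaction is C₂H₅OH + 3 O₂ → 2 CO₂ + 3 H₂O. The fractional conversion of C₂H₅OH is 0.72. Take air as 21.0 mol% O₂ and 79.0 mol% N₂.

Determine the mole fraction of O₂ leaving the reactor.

Stoichiometric O₂ = 3 × 342 = 1026 kmol; O₂ fed = 1026 × 1.585 = 1626 kmol.
N₂ fed = 1626 × 79/21 = 6118 kmol.
Fuel reacted = 0.72 × 342 → ξ = 246.2 kmol.
Outlet (n = n₀ + ν ξ):
  C₂H₅OH: 342 − 1(246.2) = 95.76
  O₂: 1626 − 3(246.2) = 887.5
  N₂: 6118 (inert)
  CO₂: 0 + 2(246.2) = 492.5
  H₂O: 0 + 3(246.2) = 738.7
Total out = 8332 kmol; y_O₂ = 887.5 / 8332 = 0.1065.

0.107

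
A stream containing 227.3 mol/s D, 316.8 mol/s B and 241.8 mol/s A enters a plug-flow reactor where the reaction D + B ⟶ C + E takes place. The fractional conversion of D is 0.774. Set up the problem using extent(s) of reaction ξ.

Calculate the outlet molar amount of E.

D reacted = 0.774 × 227.3 = 175.9 mol/s; ν_D = −1, so ξ = 175.9/1 = 175.9 mol/s.
Outlet amounts (n = n₀ + ν ξ):
  D: 227.3 − 1(175.9) = 51.37
  B: 316.8 − 1(175.9) = 140.9
  C: 0 + 1(175.9) = 175.9
  E: 0 + 1(175.9) = 175.9
  A: 241.8 (inert)

176 mol/s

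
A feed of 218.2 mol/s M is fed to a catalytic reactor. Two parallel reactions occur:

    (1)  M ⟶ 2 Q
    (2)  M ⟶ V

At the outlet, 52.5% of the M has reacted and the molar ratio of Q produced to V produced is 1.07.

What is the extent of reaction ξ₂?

ξ₂ = 74.6 mol/s

Conversion of M: M consumed = 0.525 × 218.2 = 114.6 mol/s = 1ξ₁ + 1ξ₂.
Selectivity: 2ξ₁ / (1ξ₂) = 1.07 → ξ₁ = 0.535 ξ₂.
Substitute: (1·0.535 + 1) ξ₂ = 114.6 → ξ₂ = 74.63 mol/s, ξ₁ = 39.93 mol/s.
Outlet amounts (n = n₀ + Σ ν·ξ):
  M: 218.2 − 1(39.93) − 1(74.63) = 103.6
  Q: 0 + 2(39.93) = 79.85
  V: 0 + 1(74.63) = 74.63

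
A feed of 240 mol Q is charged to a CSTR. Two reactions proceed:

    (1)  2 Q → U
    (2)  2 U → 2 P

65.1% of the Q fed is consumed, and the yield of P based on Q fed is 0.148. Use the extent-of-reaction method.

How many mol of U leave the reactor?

42.6 mol

Conversion of Q: Q consumed = 2ξ₁ = 0.651 × 240 → ξ₁ = 78.12 mol.
Yield of P: 2ξ₂ / 240 = 0.148 → ξ₂ = 17.76 mol.
Outlet amounts (n = n₀ + Σ ν·ξ):
  Q: 240 − 2(78.12) = 83.76
  U: 0 + 1(78.12) − 2(17.76) = 42.6
  P: 0 + 2(17.76) = 35.52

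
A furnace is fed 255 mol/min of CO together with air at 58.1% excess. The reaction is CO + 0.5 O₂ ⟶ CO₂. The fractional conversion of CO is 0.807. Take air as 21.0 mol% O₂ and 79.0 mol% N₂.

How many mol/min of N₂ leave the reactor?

Stoichiometric O₂ = 0.5 × 255 = 127.5 mol/min; O₂ fed = 127.5 × 1.581 = 201.6 mol/min.
N₂ fed = 201.6 × 79/21 = 758.3 mol/min.
Fuel reacted = 0.807 × 255 → ξ = 205.8 mol/min.
Outlet (n = n₀ + ν ξ):
  CO: 255 − 1(205.8) = 49.21
  O₂: 201.6 − 0.5(205.8) = 98.68
  N₂: 758.3 (inert)
  CO₂: 0 + 1(205.8) = 205.8

758 mol/min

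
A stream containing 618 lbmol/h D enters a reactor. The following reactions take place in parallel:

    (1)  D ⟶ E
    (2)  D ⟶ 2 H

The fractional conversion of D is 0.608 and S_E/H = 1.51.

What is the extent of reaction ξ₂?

Conversion of D: D consumed = 0.608 × 618 = 375.7 lbmol/h = 1ξ₁ + 1ξ₂.
Selectivity: 1ξ₁ / (2ξ₂) = 1.51 → ξ₁ = 3.02 ξ₂.
Substitute: (1·3.02 + 1) ξ₂ = 375.7 → ξ₂ = 93.47 lbmol/h, ξ₁ = 282.3 lbmol/h.
Outlet amounts (n = n₀ + Σ ν·ξ):
  D: 618 − 1(282.3) − 1(93.47) = 242.3
  E: 0 + 1(282.3) = 282.3
  H: 0 + 2(93.47) = 186.9

ξ₂ = 93.5 lbmol/h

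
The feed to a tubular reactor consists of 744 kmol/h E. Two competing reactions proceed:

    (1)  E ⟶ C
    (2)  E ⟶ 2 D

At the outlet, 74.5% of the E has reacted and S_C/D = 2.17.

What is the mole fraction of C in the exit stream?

Conversion of E: E consumed = 0.745 × 744 = 554.3 kmol/h = 1ξ₁ + 1ξ₂.
Selectivity: 1ξ₁ / (2ξ₂) = 2.17 → ξ₁ = 4.34 ξ₂.
Substitute: (1·4.34 + 1) ξ₂ = 554.3 → ξ₂ = 103.8 kmol/h, ξ₁ = 450.5 kmol/h.
Outlet amounts (n = n₀ + Σ ν·ξ):
  E: 744 − 1(450.5) − 1(103.8) = 189.7
  C: 0 + 1(450.5) = 450.5
  D: 0 + 2(103.8) = 207.6
Total out = 847.8 kmol/h; y_C = 450.5 / 847.8 = 0.5314.

0.531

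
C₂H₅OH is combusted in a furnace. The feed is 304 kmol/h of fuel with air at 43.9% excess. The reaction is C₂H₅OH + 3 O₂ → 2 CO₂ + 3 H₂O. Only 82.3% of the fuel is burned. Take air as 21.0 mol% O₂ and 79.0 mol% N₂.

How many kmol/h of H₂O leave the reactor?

751 kmol/h

Stoichiometric O₂ = 3 × 304 = 912 kmol/h; O₂ fed = 912 × 1.439 = 1312 kmol/h.
N₂ fed = 1312 × 79/21 = 4937 kmol/h.
Fuel reacted = 0.823 × 304 → ξ = 250.2 kmol/h.
Outlet (n = n₀ + ν ξ):
  C₂H₅OH: 304 − 1(250.2) = 53.81
  O₂: 1312 − 3(250.2) = 561.8
  N₂: 4937 (inert)
  CO₂: 0 + 2(250.2) = 500.4
  H₂O: 0 + 3(250.2) = 750.6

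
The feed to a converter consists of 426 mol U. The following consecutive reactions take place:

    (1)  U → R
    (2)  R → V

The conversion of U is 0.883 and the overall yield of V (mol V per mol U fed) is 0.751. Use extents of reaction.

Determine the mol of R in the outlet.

Conversion of U: U consumed = 1ξ₁ = 0.883 × 426 → ξ₁ = 376.2 mol.
Yield of V: 1ξ₂ / 426 = 0.751 → ξ₂ = 319.9 mol.
Outlet amounts (n = n₀ + Σ ν·ξ):
  U: 426 − 1(376.2) = 49.84
  R: 0 + 1(376.2) − 1(319.9) = 56.23
  V: 0 + 1(319.9) = 319.9

56.2 mol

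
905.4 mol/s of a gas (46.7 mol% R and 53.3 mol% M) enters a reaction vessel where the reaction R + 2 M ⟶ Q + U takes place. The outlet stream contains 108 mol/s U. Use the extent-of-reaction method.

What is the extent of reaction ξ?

For U: n = n₀ + 1ξ → 108 = 0 + 1ξ, giving ξ = 108 mol/s.
Outlet amounts (n = n₀ + ν ξ):
  R: 422.8 − 1(108) = 314.8
  M: 482.6 − 2(108) = 266.6
  Q: 0 + 1(108) = 108
  U: 0 + 1(108) = 108

ξ = 108 mol/s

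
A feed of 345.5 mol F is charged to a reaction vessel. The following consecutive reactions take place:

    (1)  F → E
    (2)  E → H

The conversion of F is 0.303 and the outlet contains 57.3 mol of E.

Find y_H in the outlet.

Conversion of F: F consumed = 1ξ₁ = 0.303 × 345.5 → ξ₁ = 104.7 mol.
E balance: n_E = 0 + 1ξ₁ − 1ξ₂ = 57.3 → ξ₂ = (1·104.7 − 57.3)/1 = 47.39 mol.
Outlet amounts (n = n₀ + Σ ν·ξ):
  F: 345.5 − 1(104.7) = 240.8
  E: 0 + 1(104.7) − 1(47.39) = 57.3
  H: 0 + 1(47.39) = 47.39
Total out = 345.5 mol; y_H = 47.39 / 345.5 = 0.1372.

0.137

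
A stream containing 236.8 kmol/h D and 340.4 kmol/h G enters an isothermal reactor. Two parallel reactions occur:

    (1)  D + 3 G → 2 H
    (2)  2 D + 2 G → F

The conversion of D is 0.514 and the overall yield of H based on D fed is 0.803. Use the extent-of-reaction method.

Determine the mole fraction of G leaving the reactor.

0.0822

Yield of H: 2ξ₁ / 236.8 = 0.803 → ξ₁ = 95.08 kmol/h.
Conversion of D: 1ξ₁ + 2ξ₂ = 0.514 × 236.8 = 121.7 → ξ₂ = 13.32 kmol/h.
Outlet amounts (n = n₀ + Σ ν·ξ):
  D: 236.8 − 1(95.08) − 2(13.32) = 115.1
  G: 340.4 − 3(95.08) − 2(13.32) = 28.53
  H: 0 + 2(95.08) = 190.2
  F: 0 + 1(13.32) = 13.32
Total out = 347.1 kmol/h; y_G = 28.53 / 347.1 = 0.08221.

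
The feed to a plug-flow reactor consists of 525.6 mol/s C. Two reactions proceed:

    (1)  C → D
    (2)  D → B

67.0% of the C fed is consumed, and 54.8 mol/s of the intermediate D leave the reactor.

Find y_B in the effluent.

Conversion of C: C consumed = 1ξ₁ = 0.67 × 525.6 → ξ₁ = 352.2 mol/s.
D balance: n_D = 0 + 1ξ₁ − 1ξ₂ = 54.8 → ξ₂ = (1·352.2 − 54.8)/1 = 297.4 mol/s.
Outlet amounts (n = n₀ + Σ ν·ξ):
  C: 525.6 − 1(352.2) = 173.4
  D: 0 + 1(352.2) − 1(297.4) = 54.8
  B: 0 + 1(297.4) = 297.4
Total out = 525.6 mol/s; y_B = 297.4 / 525.6 = 0.5657.

0.566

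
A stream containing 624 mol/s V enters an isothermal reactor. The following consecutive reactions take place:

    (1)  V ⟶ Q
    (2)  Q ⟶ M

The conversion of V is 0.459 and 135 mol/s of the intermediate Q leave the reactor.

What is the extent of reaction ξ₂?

ξ₂ = 151 mol/s

Conversion of V: V consumed = 1ξ₁ = 0.459 × 624 → ξ₁ = 286.4 mol/s.
Q balance: n_Q = 0 + 1ξ₁ − 1ξ₂ = 135 → ξ₂ = (1·286.4 − 135)/1 = 151.4 mol/s.
Outlet amounts (n = n₀ + Σ ν·ξ):
  V: 624 − 1(286.4) = 337.6
  Q: 0 + 1(286.4) − 1(151.4) = 135
  M: 0 + 1(151.4) = 151.4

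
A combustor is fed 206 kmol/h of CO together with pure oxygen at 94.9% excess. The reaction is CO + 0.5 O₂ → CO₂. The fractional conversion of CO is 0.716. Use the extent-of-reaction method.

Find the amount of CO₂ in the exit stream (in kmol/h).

Stoichiometric O₂ = 0.5 × 206 = 103 kmol/h; O₂ fed = 103 × 1.949 = 200.7 kmol/h.
Fuel reacted = 0.716 × 206 → ξ = 147.5 kmol/h.
Outlet (n = n₀ + ν ξ):
  CO: 206 − 1(147.5) = 58.5
  O₂: 200.7 − 0.5(147.5) = 127
  CO₂: 0 + 1(147.5) = 147.5

147 kmol/h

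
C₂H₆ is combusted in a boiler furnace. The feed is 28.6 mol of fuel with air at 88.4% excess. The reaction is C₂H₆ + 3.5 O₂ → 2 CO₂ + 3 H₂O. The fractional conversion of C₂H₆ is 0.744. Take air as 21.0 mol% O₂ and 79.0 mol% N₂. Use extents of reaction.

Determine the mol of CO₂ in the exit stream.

42.6 mol

Stoichiometric O₂ = 3.5 × 28.6 = 100.1 mol; O₂ fed = 100.1 × 1.884 = 188.6 mol.
N₂ fed = 188.6 × 79/21 = 709.5 mol.
Fuel reacted = 0.744 × 28.6 → ξ = 21.28 mol.
Outlet (n = n₀ + ν ξ):
  C₂H₆: 28.6 − 1(21.28) = 7.322
  O₂: 188.6 − 3.5(21.28) = 114.1
  N₂: 709.5 (inert)
  CO₂: 0 + 2(21.28) = 42.56
  H₂O: 0 + 3(21.28) = 63.84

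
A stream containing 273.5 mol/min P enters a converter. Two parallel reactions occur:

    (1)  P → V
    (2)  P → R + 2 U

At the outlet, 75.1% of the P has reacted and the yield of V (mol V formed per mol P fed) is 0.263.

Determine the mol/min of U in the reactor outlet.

Yield of V: 1ξ₁ / 273.5 = 0.263 → ξ₁ = 71.93 mol/min.
Conversion of P: 1ξ₁ + 1ξ₂ = 0.751 × 273.5 = 205.4 → ξ₂ = 133.5 mol/min.
Outlet amounts (n = n₀ + Σ ν·ξ):
  P: 273.5 − 1(71.93) − 1(133.5) = 68.1
  V: 0 + 1(71.93) = 71.93
  R: 0 + 1(133.5) = 133.5
  U: 0 + 2(133.5) = 266.9

267 mol/min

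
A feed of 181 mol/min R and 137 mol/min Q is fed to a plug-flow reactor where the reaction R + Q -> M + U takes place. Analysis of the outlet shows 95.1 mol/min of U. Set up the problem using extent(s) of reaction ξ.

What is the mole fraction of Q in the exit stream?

For U: n = n₀ + 1ξ → 95.1 = 0 + 1ξ, giving ξ = 95.1 mol/min.
Outlet amounts (n = n₀ + ν ξ):
  R: 181 − 1(95.1) = 85.9
  Q: 137 − 1(95.1) = 41.9
  M: 0 + 1(95.1) = 95.1
  U: 0 + 1(95.1) = 95.1
Total out = 318 mol/min; y_Q = 41.9 / 318 = 0.1318.

0.132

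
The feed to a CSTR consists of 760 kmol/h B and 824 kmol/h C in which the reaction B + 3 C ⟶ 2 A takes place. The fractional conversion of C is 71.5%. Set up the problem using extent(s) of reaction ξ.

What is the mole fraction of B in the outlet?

C reacted = 0.715 × 824 = 589.2 kmol/h; ν_C = −3, so ξ = 589.2/3 = 196.4 kmol/h.
Outlet amounts (n = n₀ + ν ξ):
  B: 760 − 1(196.4) = 563.6
  C: 824 − 3(196.4) = 234.8
  A: 0 + 2(196.4) = 392.8
Total out = 1191 kmol/h; y_B = 563.6 / 1191 = 0.4731.

0.473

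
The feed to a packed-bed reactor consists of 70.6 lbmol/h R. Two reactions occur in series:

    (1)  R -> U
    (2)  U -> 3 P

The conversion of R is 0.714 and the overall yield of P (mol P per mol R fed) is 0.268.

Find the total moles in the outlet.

83.2 lbmol/h

Conversion of R: R consumed = 1ξ₁ = 0.714 × 70.6 → ξ₁ = 50.41 lbmol/h.
Yield of P: 3ξ₂ / 70.6 = 0.268 → ξ₂ = 6.307 lbmol/h.
Outlet amounts (n = n₀ + Σ ν·ξ):
  R: 70.6 − 1(50.41) = 20.19
  U: 0 + 1(50.41) − 1(6.307) = 44.1
  P: 0 + 3(6.307) = 18.92
Total out = 20.19 + 44.1 + 18.92 = 83.21 lbmol/h.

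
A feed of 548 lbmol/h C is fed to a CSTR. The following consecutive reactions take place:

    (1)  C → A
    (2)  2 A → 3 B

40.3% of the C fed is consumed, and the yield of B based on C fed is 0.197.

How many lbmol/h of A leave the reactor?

149 lbmol/h

Conversion of C: C consumed = 1ξ₁ = 0.403 × 548 → ξ₁ = 220.8 lbmol/h.
Yield of B: 3ξ₂ / 548 = 0.197 → ξ₂ = 35.99 lbmol/h.
Outlet amounts (n = n₀ + Σ ν·ξ):
  C: 548 − 1(220.8) = 327.2
  A: 0 + 1(220.8) − 2(35.99) = 148.9
  B: 0 + 3(35.99) = 108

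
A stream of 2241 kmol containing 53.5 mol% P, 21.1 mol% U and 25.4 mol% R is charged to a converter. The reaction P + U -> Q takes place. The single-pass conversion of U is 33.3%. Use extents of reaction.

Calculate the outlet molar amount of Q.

157 kmol

U reacted = 0.333 × 472.9 = 157.5 kmol; ν_U = −1, so ξ = 157.5/1 = 157.5 kmol.
Outlet amounts (n = n₀ + ν ξ):
  P: 1199 − 1(157.5) = 1041
  U: 472.9 − 1(157.5) = 315.4
  Q: 0 + 1(157.5) = 157.5
  R: 569.2 (inert)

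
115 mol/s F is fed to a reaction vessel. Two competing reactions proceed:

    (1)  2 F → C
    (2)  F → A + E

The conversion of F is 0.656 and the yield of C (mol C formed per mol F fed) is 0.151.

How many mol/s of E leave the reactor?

40.7 mol/s

Yield of C: 1ξ₁ / 115 = 0.151 → ξ₁ = 17.36 mol/s.
Conversion of F: 2ξ₁ + 1ξ₂ = 0.656 × 115 = 75.44 → ξ₂ = 40.71 mol/s.
Outlet amounts (n = n₀ + Σ ν·ξ):
  F: 115 − 2(17.36) − 1(40.71) = 39.56
  C: 0 + 1(17.36) = 17.36
  A: 0 + 1(40.71) = 40.71
  E: 0 + 1(40.71) = 40.71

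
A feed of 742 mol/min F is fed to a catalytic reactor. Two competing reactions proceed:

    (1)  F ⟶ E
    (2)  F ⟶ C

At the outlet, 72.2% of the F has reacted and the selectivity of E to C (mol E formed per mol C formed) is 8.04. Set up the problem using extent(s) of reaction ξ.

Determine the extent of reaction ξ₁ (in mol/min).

ξ₁ = 476 mol/min

Conversion of F: F consumed = 0.722 × 742 = 535.7 mol/min = 1ξ₁ + 1ξ₂.
Selectivity: 1ξ₁ / (1ξ₂) = 8.04 → ξ₁ = 8.04 ξ₂.
Substitute: (1·8.04 + 1) ξ₂ = 535.7 → ξ₂ = 59.26 mol/min, ξ₁ = 476.5 mol/min.
Outlet amounts (n = n₀ + Σ ν·ξ):
  F: 742 − 1(476.5) − 1(59.26) = 206.3
  E: 0 + 1(476.5) = 476.5
  C: 0 + 1(59.26) = 59.26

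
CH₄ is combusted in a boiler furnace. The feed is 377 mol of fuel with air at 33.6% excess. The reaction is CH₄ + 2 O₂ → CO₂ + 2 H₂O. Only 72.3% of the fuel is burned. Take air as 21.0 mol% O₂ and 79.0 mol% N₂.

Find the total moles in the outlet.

Stoichiometric O₂ = 2 × 377 = 754 mol; O₂ fed = 754 × 1.336 = 1007 mol.
N₂ fed = 1007 × 79/21 = 3790 mol.
Fuel reacted = 0.723 × 377 → ξ = 272.6 mol.
Outlet (n = n₀ + ν ξ):
  CH₄: 377 − 1(272.6) = 104.4
  O₂: 1007 − 2(272.6) = 462.2
  N₂: 3790 (inert)
  CO₂: 0 + 1(272.6) = 272.6
  H₂O: 0 + 2(272.6) = 545.1
Total out = 104.4 + 462.2 + 3790 + 272.6 + 545.1 = 5174 mol.

5170 mol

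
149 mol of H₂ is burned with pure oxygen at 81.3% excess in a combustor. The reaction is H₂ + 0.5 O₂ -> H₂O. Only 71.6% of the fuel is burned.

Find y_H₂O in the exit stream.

Stoichiometric O₂ = 0.5 × 149 = 74.5 mol; O₂ fed = 74.5 × 1.813 = 135.1 mol.
Fuel reacted = 0.716 × 149 → ξ = 106.7 mol.
Outlet (n = n₀ + ν ξ):
  H₂: 149 − 1(106.7) = 42.32
  O₂: 135.1 − 0.5(106.7) = 81.73
  H₂O: 0 + 1(106.7) = 106.7
Total out = 230.7 mol; y_H₂O = 106.7 / 230.7 = 0.4624.

0.462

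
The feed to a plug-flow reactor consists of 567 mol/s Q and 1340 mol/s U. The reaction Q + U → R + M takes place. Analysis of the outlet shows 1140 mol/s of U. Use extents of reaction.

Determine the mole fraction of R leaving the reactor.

0.105

For U: n = n₀ − 1ξ → 1140 = 1340 − 1ξ, giving ξ = 200 mol/s.
Outlet amounts (n = n₀ + ν ξ):
  Q: 567 − 1(200) = 367
  U: 1340 − 1(200) = 1140
  R: 0 + 1(200) = 200
  M: 0 + 1(200) = 200
Total out = 1907 mol/s; y_R = 200 / 1907 = 0.1049.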